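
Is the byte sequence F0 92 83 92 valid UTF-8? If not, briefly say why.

Leading byte 0xF0 = 11110000 → 4-byte form.
Continuation bytes 0x92=10010010, 0x83=10000011, 0x92=10010010 all match 10xxxxxx.
Decoded value 0x120D2 is ≥ 0x10000 (shortest form) and not a surrogate.

valid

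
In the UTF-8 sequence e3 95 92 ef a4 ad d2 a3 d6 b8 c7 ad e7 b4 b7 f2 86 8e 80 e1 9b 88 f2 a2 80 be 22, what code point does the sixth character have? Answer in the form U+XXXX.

Offset 0: leading byte 0xE3 = 11100011 → 3-byte char #1 = E3 95 92.
Offset 3: leading byte 0xEF = 11101111 → 3-byte char #2 = EF A4 AD.
Offset 6: leading byte 0xD2 = 11010010 → 2-byte char #3 = D2 A3.
Offset 8: leading byte 0xD6 = 11010110 → 2-byte char #4 = D6 B8.
Offset 10: leading byte 0xC7 = 11000111 → 2-byte char #5 = C7 AD.
Offset 12: leading byte 0xE7 = 11100111 → 3-byte char #6 = E7 B4 B7.
Leading byte 0xE7 = 11100111 matches 1110xxxx → 3-byte sequence.
Byte 1: 0xE7 = 11100111, payload 0111 (4 bits).
Byte 2: 0xB4 = 10110100 (10xxxxxx ✓), payload 110100.
Byte 3: 0xB7 = 10110111 (10xxxxxx ✓), payload 110111.
Concatenate: 0111110100110111 = 0x7D37 (16 bits → U+7D37).

U+7D37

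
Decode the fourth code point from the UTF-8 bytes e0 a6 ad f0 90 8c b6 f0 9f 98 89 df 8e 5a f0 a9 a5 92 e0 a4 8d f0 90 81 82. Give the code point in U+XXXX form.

U+07CE

Offset 0: leading byte 0xE0 = 11100000 → 3-byte char #1 = E0 A6 AD.
Offset 3: leading byte 0xF0 = 11110000 → 4-byte char #2 = F0 90 8C B6.
Offset 7: leading byte 0xF0 = 11110000 → 4-byte char #3 = F0 9F 98 89.
Offset 11: leading byte 0xDF = 11011111 → 2-byte char #4 = DF 8E.
Leading byte 0xDF = 11011111 matches 110xxxxx → 2-byte sequence.
Byte 1: 0xDF = 11011111, payload 11111 (5 bits).
Byte 2: 0x8E = 10001110 (10xxxxxx ✓), payload 001110.
Concatenate: 11111001110 = 0x7CE (11 bits → U+07CE).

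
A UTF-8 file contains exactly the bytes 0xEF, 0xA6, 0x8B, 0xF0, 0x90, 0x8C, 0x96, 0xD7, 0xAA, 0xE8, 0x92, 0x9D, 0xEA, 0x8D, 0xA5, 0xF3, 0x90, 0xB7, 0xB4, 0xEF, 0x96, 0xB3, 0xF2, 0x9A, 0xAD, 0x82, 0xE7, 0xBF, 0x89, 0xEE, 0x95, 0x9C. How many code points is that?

10

Byte at offset 0: 0xEF = 11101111 → 3-byte char (#1). Advance 3.
Byte at offset 3: 0xF0 = 11110000 → 4-byte char (#2). Advance 4.
Byte at offset 7: 0xD7 = 11010111 → 2-byte char (#3). Advance 2.
Byte at offset 9: 0xE8 = 11101000 → 3-byte char (#4). Advance 3.
Byte at offset 12: 0xEA = 11101010 → 3-byte char (#5). Advance 3.
Byte at offset 15: 0xF3 = 11110011 → 4-byte char (#6). Advance 4.
Byte at offset 19: 0xEF = 11101111 → 3-byte char (#7). Advance 3.
Byte at offset 22: 0xF2 = 11110010 → 4-byte char (#8). Advance 4.
Byte at offset 26: 0xE7 = 11100111 → 3-byte char (#9). Advance 3.
Byte at offset 29: 0xEE = 11101110 → 3-byte char (#10). Advance 3.
Reached end at offset 32 after 10 code points.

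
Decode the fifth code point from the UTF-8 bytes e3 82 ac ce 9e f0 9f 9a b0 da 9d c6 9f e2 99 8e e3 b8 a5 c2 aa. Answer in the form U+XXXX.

Offset 0: leading byte 0xE3 = 11100011 → 3-byte char #1 = E3 82 AC.
Offset 3: leading byte 0xCE = 11001110 → 2-byte char #2 = CE 9E.
Offset 5: leading byte 0xF0 = 11110000 → 4-byte char #3 = F0 9F 9A B0.
Offset 9: leading byte 0xDA = 11011010 → 2-byte char #4 = DA 9D.
Offset 11: leading byte 0xC6 = 11000110 → 2-byte char #5 = C6 9F.
Leading byte 0xC6 = 11000110 matches 110xxxxx → 2-byte sequence.
Byte 1: 0xC6 = 11000110, payload 00110 (5 bits).
Byte 2: 0x9F = 10011111 (10xxxxxx ✓), payload 011111.
Concatenate: 00110011111 = 0x19F (11 bits → U+019F).

U+019F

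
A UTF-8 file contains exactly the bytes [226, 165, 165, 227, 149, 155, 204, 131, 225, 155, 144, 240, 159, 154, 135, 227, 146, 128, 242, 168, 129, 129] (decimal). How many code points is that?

Byte at offset 0: 0xE2 = 11100010 → 3-byte char (#1). Advance 3.
Byte at offset 3: 0xE3 = 11100011 → 3-byte char (#2). Advance 3.
Byte at offset 6: 0xCC = 11001100 → 2-byte char (#3). Advance 2.
Byte at offset 8: 0xE1 = 11100001 → 3-byte char (#4). Advance 3.
Byte at offset 11: 0xF0 = 11110000 → 4-byte char (#5). Advance 4.
Byte at offset 15: 0xE3 = 11100011 → 3-byte char (#6). Advance 3.
Byte at offset 18: 0xF2 = 11110010 → 4-byte char (#7). Advance 4.
Reached end at offset 22 after 7 code points.

7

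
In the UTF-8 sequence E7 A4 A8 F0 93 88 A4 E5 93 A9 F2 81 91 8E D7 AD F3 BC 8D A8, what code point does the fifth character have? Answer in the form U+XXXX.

U+05ED

Offset 0: leading byte 0xE7 = 11100111 → 3-byte char #1 = E7 A4 A8.
Offset 3: leading byte 0xF0 = 11110000 → 4-byte char #2 = F0 93 88 A4.
Offset 7: leading byte 0xE5 = 11100101 → 3-byte char #3 = E5 93 A9.
Offset 10: leading byte 0xF2 = 11110010 → 4-byte char #4 = F2 81 91 8E.
Offset 14: leading byte 0xD7 = 11010111 → 2-byte char #5 = D7 AD.
Leading byte 0xD7 = 11010111 matches 110xxxxx → 2-byte sequence.
Byte 1: 0xD7 = 11010111, payload 10111 (5 bits).
Byte 2: 0xAD = 10101101 (10xxxxxx ✓), payload 101101.
Concatenate: 10111101101 = 0x5ED (11 bits → U+05ED).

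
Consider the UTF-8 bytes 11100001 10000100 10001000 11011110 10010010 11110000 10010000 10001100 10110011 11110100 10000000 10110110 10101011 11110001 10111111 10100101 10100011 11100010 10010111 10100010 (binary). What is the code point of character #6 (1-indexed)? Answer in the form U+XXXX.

Offset 0: leading byte 0xE1 = 11100001 → 3-byte char #1 = E1 84 88.
Offset 3: leading byte 0xDE = 11011110 → 2-byte char #2 = DE 92.
Offset 5: leading byte 0xF0 = 11110000 → 4-byte char #3 = F0 90 8C B3.
Offset 9: leading byte 0xF4 = 11110100 → 4-byte char #4 = F4 80 B6 AB.
Offset 13: leading byte 0xF1 = 11110001 → 4-byte char #5 = F1 BF A5 A3.
Offset 17: leading byte 0xE2 = 11100010 → 3-byte char #6 = E2 97 A2.
Leading byte 0xE2 = 11100010 matches 1110xxxx → 3-byte sequence.
Byte 1: 0xE2 = 11100010, payload 0010 (4 bits).
Byte 2: 0x97 = 10010111 (10xxxxxx ✓), payload 010111.
Byte 3: 0xA2 = 10100010 (10xxxxxx ✓), payload 100010.
Concatenate: 0010010111100010 = 0x25E2 (16 bits → U+25E2).

U+25E2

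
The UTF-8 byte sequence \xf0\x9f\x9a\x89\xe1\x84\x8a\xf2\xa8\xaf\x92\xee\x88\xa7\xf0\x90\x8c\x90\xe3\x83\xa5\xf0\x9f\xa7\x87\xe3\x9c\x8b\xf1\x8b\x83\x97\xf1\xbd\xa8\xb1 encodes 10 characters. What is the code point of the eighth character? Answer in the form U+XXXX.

U+370B

Offset 0: leading byte 0xF0 = 11110000 → 4-byte char #1 = F0 9F 9A 89.
Offset 4: leading byte 0xE1 = 11100001 → 3-byte char #2 = E1 84 8A.
Offset 7: leading byte 0xF2 = 11110010 → 4-byte char #3 = F2 A8 AF 92.
Offset 11: leading byte 0xEE = 11101110 → 3-byte char #4 = EE 88 A7.
Offset 14: leading byte 0xF0 = 11110000 → 4-byte char #5 = F0 90 8C 90.
Offset 18: leading byte 0xE3 = 11100011 → 3-byte char #6 = E3 83 A5.
Offset 21: leading byte 0xF0 = 11110000 → 4-byte char #7 = F0 9F A7 87.
Offset 25: leading byte 0xE3 = 11100011 → 3-byte char #8 = E3 9C 8B.
Leading byte 0xE3 = 11100011 matches 1110xxxx → 3-byte sequence.
Byte 1: 0xE3 = 11100011, payload 0011 (4 bits).
Byte 2: 0x9C = 10011100 (10xxxxxx ✓), payload 011100.
Byte 3: 0x8B = 10001011 (10xxxxxx ✓), payload 001011.
Concatenate: 0011011100001011 = 0x370B (16 bits → U+370B).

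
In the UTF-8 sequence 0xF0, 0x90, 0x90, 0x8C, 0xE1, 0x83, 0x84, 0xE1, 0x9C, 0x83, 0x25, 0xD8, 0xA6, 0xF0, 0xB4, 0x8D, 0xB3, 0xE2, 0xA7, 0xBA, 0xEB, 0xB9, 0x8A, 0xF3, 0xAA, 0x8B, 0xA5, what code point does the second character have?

U+10C4

Offset 0: leading byte 0xF0 = 11110000 → 4-byte char #1 = F0 90 90 8C.
Offset 4: leading byte 0xE1 = 11100001 → 3-byte char #2 = E1 83 84.
Leading byte 0xE1 = 11100001 matches 1110xxxx → 3-byte sequence.
Byte 1: 0xE1 = 11100001, payload 0001 (4 bits).
Byte 2: 0x83 = 10000011 (10xxxxxx ✓), payload 000011.
Byte 3: 0x84 = 10000100 (10xxxxxx ✓), payload 000100.
Concatenate: 0001000011000100 = 0x10C4 (16 bits → U+10C4).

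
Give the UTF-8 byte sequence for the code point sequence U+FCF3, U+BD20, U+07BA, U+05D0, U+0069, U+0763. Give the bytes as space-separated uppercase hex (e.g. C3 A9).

EF B3 B3 EB B4 A0 DE BA D7 90 69 DD A3

U+FCF3: 3-byte form → EF B3 B3.
U+BD20: 3-byte form → EB B4 A0.
U+07BA: 2-byte form → DE BA.
U+05D0: 2-byte form → D7 90.
U+0069: 1-byte form → 69.
U+0763: 2-byte form → DD A3.
Concatenated (13 bytes): EF B3 B3 EB B4 A0 DE BA D7 90 69 DD A3.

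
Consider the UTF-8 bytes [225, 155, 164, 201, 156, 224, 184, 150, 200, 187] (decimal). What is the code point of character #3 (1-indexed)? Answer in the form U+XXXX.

U+0E16

Offset 0: leading byte 0xE1 = 11100001 → 3-byte char #1 = E1 9B A4.
Offset 3: leading byte 0xC9 = 11001001 → 2-byte char #2 = C9 9C.
Offset 5: leading byte 0xE0 = 11100000 → 3-byte char #3 = E0 B8 96.
Leading byte 0xE0 = 11100000 matches 1110xxxx → 3-byte sequence.
Byte 1: 0xE0 = 11100000, payload 0000 (4 bits).
Byte 2: 0xB8 = 10111000 (10xxxxxx ✓), payload 111000.
Byte 3: 0x96 = 10010110 (10xxxxxx ✓), payload 010110.
Concatenate: 0000111000010110 = 0xE16 (16 bits → U+0E16).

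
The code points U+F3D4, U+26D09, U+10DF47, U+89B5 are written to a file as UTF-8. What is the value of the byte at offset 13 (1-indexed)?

1-indexed offset 13 is 0-indexed offset 12.
U+F3D4 → 3-byte form EF 8F 94 at offsets 0–2.
U+26D09 → 4-byte form F0 A6 B4 89 at offsets 3–6.
U+10DF47 → 4-byte form F4 8D BD 87 at offsets 7–10.
U+89B5 → 3-byte form E8 A6 B5 at offsets 11–13.
Offset 12 falls in char 4's range; it's byte 2 of E8 A6 B5 = 0xA6.

0xA6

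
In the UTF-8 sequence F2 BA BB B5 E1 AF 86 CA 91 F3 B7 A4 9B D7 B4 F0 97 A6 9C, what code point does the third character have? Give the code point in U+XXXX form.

Offset 0: leading byte 0xF2 = 11110010 → 4-byte char #1 = F2 BA BB B5.
Offset 4: leading byte 0xE1 = 11100001 → 3-byte char #2 = E1 AF 86.
Offset 7: leading byte 0xCA = 11001010 → 2-byte char #3 = CA 91.
Leading byte 0xCA = 11001010 matches 110xxxxx → 2-byte sequence.
Byte 1: 0xCA = 11001010, payload 01010 (5 bits).
Byte 2: 0x91 = 10010001 (10xxxxxx ✓), payload 010001.
Concatenate: 01010010001 = 0x291 (11 bits → U+0291).

U+0291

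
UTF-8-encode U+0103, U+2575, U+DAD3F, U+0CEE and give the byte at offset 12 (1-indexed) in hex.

0xAE

1-indexed offset 12 is 0-indexed offset 11.
U+0103 → 2-byte form C4 83 at offsets 0–1.
U+2575 → 3-byte form E2 95 B5 at offsets 2–4.
U+DAD3F → 4-byte form F3 9A B4 BF at offsets 5–8.
U+0CEE → 3-byte form E0 B3 AE at offsets 9–11.
Offset 11 falls in char 4's range; it's byte 3 of E0 B3 AE = 0xAE.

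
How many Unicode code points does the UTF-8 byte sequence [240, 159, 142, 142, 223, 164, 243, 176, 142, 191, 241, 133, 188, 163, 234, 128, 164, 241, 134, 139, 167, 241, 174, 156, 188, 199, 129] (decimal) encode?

8

Byte at offset 0: 0xF0 = 11110000 → 4-byte char (#1). Advance 4.
Byte at offset 4: 0xDF = 11011111 → 2-byte char (#2). Advance 2.
Byte at offset 6: 0xF3 = 11110011 → 4-byte char (#3). Advance 4.
Byte at offset 10: 0xF1 = 11110001 → 4-byte char (#4). Advance 4.
Byte at offset 14: 0xEA = 11101010 → 3-byte char (#5). Advance 3.
Byte at offset 17: 0xF1 = 11110001 → 4-byte char (#6). Advance 4.
Byte at offset 21: 0xF1 = 11110001 → 4-byte char (#7). Advance 4.
Byte at offset 25: 0xC7 = 11000111 → 2-byte char (#8). Advance 2.
Reached end at offset 27 after 8 code points.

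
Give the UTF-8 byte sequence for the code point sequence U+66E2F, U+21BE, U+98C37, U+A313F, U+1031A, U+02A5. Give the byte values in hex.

F1 A6 B8 AF E2 86 BE F2 98 B0 B7 F2 A3 84 BF F0 90 8C 9A CA A5

U+66E2F: 4-byte form → F1 A6 B8 AF.
U+21BE: 3-byte form → E2 86 BE.
U+98C37: 4-byte form → F2 98 B0 B7.
U+A313F: 4-byte form → F2 A3 84 BF.
U+1031A: 4-byte form → F0 90 8C 9A.
U+02A5: 2-byte form → CA A5.
Concatenated (21 bytes): F1 A6 B8 AF E2 86 BE F2 98 B0 B7 F2 A3 84 BF F0 90 8C 9A CA A5.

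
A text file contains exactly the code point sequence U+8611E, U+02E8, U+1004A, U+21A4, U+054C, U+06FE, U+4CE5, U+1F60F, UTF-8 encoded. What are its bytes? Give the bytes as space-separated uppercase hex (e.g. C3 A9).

U+8611E: 4-byte form → F2 86 84 9E.
U+02E8: 2-byte form → CB A8.
U+1004A: 4-byte form → F0 90 81 8A.
U+21A4: 3-byte form → E2 86 A4.
U+054C: 2-byte form → D5 8C.
U+06FE: 2-byte form → DB BE.
U+4CE5: 3-byte form → E4 B3 A5.
U+1F60F: 4-byte form → F0 9F 98 8F.
Concatenated (24 bytes): F2 86 84 9E CB A8 F0 90 81 8A E2 86 A4 D5 8C DB BE E4 B3 A5 F0 9F 98 8F.

F2 86 84 9E CB A8 F0 90 81 8A E2 86 A4 D5 8C DB BE E4 B3 A5 F0 9F 98 8F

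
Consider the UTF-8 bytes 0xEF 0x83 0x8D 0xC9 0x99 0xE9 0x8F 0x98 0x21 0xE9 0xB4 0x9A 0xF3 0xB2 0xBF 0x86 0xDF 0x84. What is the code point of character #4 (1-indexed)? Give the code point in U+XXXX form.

Offset 0: leading byte 0xEF = 11101111 → 3-byte char #1 = EF 83 8D.
Offset 3: leading byte 0xC9 = 11001001 → 2-byte char #2 = C9 99.
Offset 5: leading byte 0xE9 = 11101001 → 3-byte char #3 = E9 8F 98.
Offset 8: leading byte 0x21 = 00100001 → 1-byte char #4 = 21.
Leading byte 0x21 = 00100001 matches 0xxxxxxx → 1-byte sequence.
Byte 1: 0x21 = 00100001, payload 0100001 (7 bits).
Concatenate: 0100001 = 0x21 (7 bits → U+0021).

U+0021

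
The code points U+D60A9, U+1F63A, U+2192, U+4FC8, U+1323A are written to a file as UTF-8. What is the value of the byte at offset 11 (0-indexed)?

0xE4

U+D60A9 → 4-byte form F3 96 82 A9 at offsets 0–3.
U+1F63A → 4-byte form F0 9F 98 BA at offsets 4–7.
U+2192 → 3-byte form E2 86 92 at offsets 8–10.
U+4FC8 → 3-byte form E4 BF 88 at offsets 11–13.
Offset 11 falls in char 4's range; it's byte 1 of E4 BF 88 = 0xE4.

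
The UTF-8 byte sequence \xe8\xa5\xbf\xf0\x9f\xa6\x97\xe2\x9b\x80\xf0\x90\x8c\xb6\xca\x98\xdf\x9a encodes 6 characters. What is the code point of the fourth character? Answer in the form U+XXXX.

U+10336

Offset 0: leading byte 0xE8 = 11101000 → 3-byte char #1 = E8 A5 BF.
Offset 3: leading byte 0xF0 = 11110000 → 4-byte char #2 = F0 9F A6 97.
Offset 7: leading byte 0xE2 = 11100010 → 3-byte char #3 = E2 9B 80.
Offset 10: leading byte 0xF0 = 11110000 → 4-byte char #4 = F0 90 8C B6.
Leading byte 0xF0 = 11110000 matches 11110xxx → 4-byte sequence.
Byte 1: 0xF0 = 11110000, payload 000 (3 bits).
Byte 2: 0x90 = 10010000 (10xxxxxx ✓), payload 010000.
Byte 3: 0x8C = 10001100 (10xxxxxx ✓), payload 001100.
Byte 4: 0xB6 = 10110110 (10xxxxxx ✓), payload 110110.
Concatenate: 000010000001100110110 = 0x10336 (21 bits → U+10336).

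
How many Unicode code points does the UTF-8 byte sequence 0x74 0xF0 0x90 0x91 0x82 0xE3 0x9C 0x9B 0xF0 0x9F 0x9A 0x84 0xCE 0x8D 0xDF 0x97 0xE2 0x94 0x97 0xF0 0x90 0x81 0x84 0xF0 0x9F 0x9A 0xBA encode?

Byte at offset 0: 0x74 = 01110100 → 1-byte char (#1). Advance 1.
Byte at offset 1: 0xF0 = 11110000 → 4-byte char (#2). Advance 4.
Byte at offset 5: 0xE3 = 11100011 → 3-byte char (#3). Advance 3.
Byte at offset 8: 0xF0 = 11110000 → 4-byte char (#4). Advance 4.
Byte at offset 12: 0xCE = 11001110 → 2-byte char (#5). Advance 2.
Byte at offset 14: 0xDF = 11011111 → 2-byte char (#6). Advance 2.
Byte at offset 16: 0xE2 = 11100010 → 3-byte char (#7). Advance 3.
Byte at offset 19: 0xF0 = 11110000 → 4-byte char (#8). Advance 4.
Byte at offset 23: 0xF0 = 11110000 → 4-byte char (#9). Advance 4.
Reached end at offset 27 after 9 code points.

9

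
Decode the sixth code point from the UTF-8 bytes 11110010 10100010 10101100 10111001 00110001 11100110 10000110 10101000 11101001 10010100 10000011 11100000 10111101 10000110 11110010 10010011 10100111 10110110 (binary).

U+939F6

Offset 0: leading byte 0xF2 = 11110010 → 4-byte char #1 = F2 A2 AC B9.
Offset 4: leading byte 0x31 = 00110001 → 1-byte char #2 = 31.
Offset 5: leading byte 0xE6 = 11100110 → 3-byte char #3 = E6 86 A8.
Offset 8: leading byte 0xE9 = 11101001 → 3-byte char #4 = E9 94 83.
Offset 11: leading byte 0xE0 = 11100000 → 3-byte char #5 = E0 BD 86.
Offset 14: leading byte 0xF2 = 11110010 → 4-byte char #6 = F2 93 A7 B6.
Leading byte 0xF2 = 11110010 matches 11110xxx → 4-byte sequence.
Byte 1: 0xF2 = 11110010, payload 010 (3 bits).
Byte 2: 0x93 = 10010011 (10xxxxxx ✓), payload 010011.
Byte 3: 0xA7 = 10100111 (10xxxxxx ✓), payload 100111.
Byte 4: 0xB6 = 10110110 (10xxxxxx ✓), payload 110110.
Concatenate: 010010011100111110110 = 0x939F6 (21 bits → U+939F6).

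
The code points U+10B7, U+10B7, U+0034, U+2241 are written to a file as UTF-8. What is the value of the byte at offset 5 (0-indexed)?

U+10B7 → 3-byte form E1 82 B7 at offsets 0–2.
U+10B7 → 3-byte form E1 82 B7 at offsets 3–5.
Offset 5 falls in char 2's range; it's byte 3 of E1 82 B7 = 0xB7.

0xB7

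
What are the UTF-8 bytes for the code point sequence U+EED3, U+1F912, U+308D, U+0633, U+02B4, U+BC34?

U+EED3: 3-byte form → EE BB 93.
U+1F912: 4-byte form → F0 9F A4 92.
U+308D: 3-byte form → E3 82 8D.
U+0633: 2-byte form → D8 B3.
U+02B4: 2-byte form → CA B4.
U+BC34: 3-byte form → EB B0 B4.
Concatenated (17 bytes): EE BB 93 F0 9F A4 92 E3 82 8D D8 B3 CA B4 EB B0 B4.

EE BB 93 F0 9F A4 92 E3 82 8D D8 B3 CA B4 EB B0 B4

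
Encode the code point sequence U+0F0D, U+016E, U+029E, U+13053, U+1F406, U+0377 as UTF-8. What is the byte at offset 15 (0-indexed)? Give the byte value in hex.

U+0F0D → 3-byte form E0 BC 8D at offsets 0–2.
U+016E → 2-byte form C5 AE at offsets 3–4.
U+029E → 2-byte form CA 9E at offsets 5–6.
U+13053 → 4-byte form F0 93 81 93 at offsets 7–10.
U+1F406 → 4-byte form F0 9F 90 86 at offsets 11–14.
U+0377 → 2-byte form CD B7 at offsets 15–16.
Offset 15 falls in char 6's range; it's byte 1 of CD B7 = 0xCD.

0xCD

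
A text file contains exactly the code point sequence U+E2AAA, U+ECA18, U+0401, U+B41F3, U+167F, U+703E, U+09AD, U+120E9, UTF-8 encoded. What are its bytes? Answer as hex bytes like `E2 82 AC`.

U+E2AAA: 4-byte form → F3 A2 AA AA.
U+ECA18: 4-byte form → F3 AC A8 98.
U+0401: 2-byte form → D0 81.
U+B41F3: 4-byte form → F2 B4 87 B3.
U+167F: 3-byte form → E1 99 BF.
U+703E: 3-byte form → E7 80 BE.
U+09AD: 3-byte form → E0 A6 AD.
U+120E9: 4-byte form → F0 92 83 A9.
Concatenated (27 bytes): F3 A2 AA AA F3 AC A8 98 D0 81 F2 B4 87 B3 E1 99 BF E7 80 BE E0 A6 AD F0 92 83 A9.

F3 A2 AA AA F3 AC A8 98 D0 81 F2 B4 87 B3 E1 99 BF E7 80 BE E0 A6 AD F0 92 83 A9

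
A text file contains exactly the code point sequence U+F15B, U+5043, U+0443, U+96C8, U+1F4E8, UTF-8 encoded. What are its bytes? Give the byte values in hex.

U+F15B: 3-byte form → EF 85 9B.
U+5043: 3-byte form → E5 81 83.
U+0443: 2-byte form → D1 83.
U+96C8: 3-byte form → E9 9B 88.
U+1F4E8: 4-byte form → F0 9F 93 A8.
Concatenated (15 bytes): EF 85 9B E5 81 83 D1 83 E9 9B 88 F0 9F 93 A8.

EF 85 9B E5 81 83 D1 83 E9 9B 88 F0 9F 93 A8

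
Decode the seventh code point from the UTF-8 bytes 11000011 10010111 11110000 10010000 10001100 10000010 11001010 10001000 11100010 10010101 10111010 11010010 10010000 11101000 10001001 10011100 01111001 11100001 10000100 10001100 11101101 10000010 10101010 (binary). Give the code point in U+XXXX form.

U+0079

Offset 0: leading byte 0xC3 = 11000011 → 2-byte char #1 = C3 97.
Offset 2: leading byte 0xF0 = 11110000 → 4-byte char #2 = F0 90 8C 82.
Offset 6: leading byte 0xCA = 11001010 → 2-byte char #3 = CA 88.
Offset 8: leading byte 0xE2 = 11100010 → 3-byte char #4 = E2 95 BA.
Offset 11: leading byte 0xD2 = 11010010 → 2-byte char #5 = D2 90.
Offset 13: leading byte 0xE8 = 11101000 → 3-byte char #6 = E8 89 9C.
Offset 16: leading byte 0x79 = 01111001 → 1-byte char #7 = 79.
Leading byte 0x79 = 01111001 matches 0xxxxxxx → 1-byte sequence.
Byte 1: 0x79 = 01111001, payload 1111001 (7 bits).
Concatenate: 1111001 = 0x79 (7 bits → U+0079).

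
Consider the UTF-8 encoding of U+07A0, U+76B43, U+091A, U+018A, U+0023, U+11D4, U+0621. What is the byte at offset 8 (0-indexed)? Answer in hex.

U+07A0 → 2-byte form DE A0 at offsets 0–1.
U+76B43 → 4-byte form F1 B6 AD 83 at offsets 2–5.
U+091A → 3-byte form E0 A4 9A at offsets 6–8.
Offset 8 falls in char 3's range; it's byte 3 of E0 A4 9A = 0x9A.

0x9A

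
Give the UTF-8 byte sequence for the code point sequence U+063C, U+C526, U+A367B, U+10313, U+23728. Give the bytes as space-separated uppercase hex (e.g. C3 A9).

U+063C: 2-byte form → D8 BC.
U+C526: 3-byte form → EC 94 A6.
U+A367B: 4-byte form → F2 A3 99 BB.
U+10313: 4-byte form → F0 90 8C 93.
U+23728: 4-byte form → F0 A3 9C A8.
Concatenated (17 bytes): D8 BC EC 94 A6 F2 A3 99 BB F0 90 8C 93 F0 A3 9C A8.

D8 BC EC 94 A6 F2 A3 99 BB F0 90 8C 93 F0 A3 9C A8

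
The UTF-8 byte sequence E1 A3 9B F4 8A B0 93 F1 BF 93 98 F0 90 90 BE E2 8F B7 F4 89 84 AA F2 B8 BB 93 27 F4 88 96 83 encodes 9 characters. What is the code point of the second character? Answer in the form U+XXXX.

Offset 0: leading byte 0xE1 = 11100001 → 3-byte char #1 = E1 A3 9B.
Offset 3: leading byte 0xF4 = 11110100 → 4-byte char #2 = F4 8A B0 93.
Leading byte 0xF4 = 11110100 matches 11110xxx → 4-byte sequence.
Byte 1: 0xF4 = 11110100, payload 100 (3 bits).
Byte 2: 0x8A = 10001010 (10xxxxxx ✓), payload 001010.
Byte 3: 0xB0 = 10110000 (10xxxxxx ✓), payload 110000.
Byte 4: 0x93 = 10010011 (10xxxxxx ✓), payload 010011.
Concatenate: 100001010110000010011 = 0x10AC13 (21 bits → U+10AC13).

U+10AC13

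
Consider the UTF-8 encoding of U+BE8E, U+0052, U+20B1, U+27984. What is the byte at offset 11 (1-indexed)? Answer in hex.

0x84

1-indexed offset 11 is 0-indexed offset 10.
U+BE8E → 3-byte form EB BA 8E at offsets 0–2.
U+0052 → 1-byte form 52 at offsets 3–3.
U+20B1 → 3-byte form E2 82 B1 at offsets 4–6.
U+27984 → 4-byte form F0 A7 A6 84 at offsets 7–10.
Offset 10 falls in char 4's range; it's byte 4 of F0 A7 A6 84 = 0x84.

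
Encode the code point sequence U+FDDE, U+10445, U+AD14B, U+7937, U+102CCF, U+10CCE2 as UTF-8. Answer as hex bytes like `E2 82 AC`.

EF B7 9E F0 90 91 85 F2 AD 85 8B E7 A4 B7 F4 82 B3 8F F4 8C B3 A2

U+FDDE: 3-byte form → EF B7 9E.
U+10445: 4-byte form → F0 90 91 85.
U+AD14B: 4-byte form → F2 AD 85 8B.
U+7937: 3-byte form → E7 A4 B7.
U+102CCF: 4-byte form → F4 82 B3 8F.
U+10CCE2: 4-byte form → F4 8C B3 A2.
Concatenated (22 bytes): EF B7 9E F0 90 91 85 F2 AD 85 8B E7 A4 B7 F4 82 B3 8F F4 8C B3 A2.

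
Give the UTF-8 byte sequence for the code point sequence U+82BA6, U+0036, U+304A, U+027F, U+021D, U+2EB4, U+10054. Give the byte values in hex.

U+82BA6: 4-byte form → F2 82 AE A6.
U+0036: 1-byte form → 36.
U+304A: 3-byte form → E3 81 8A.
U+027F: 2-byte form → C9 BF.
U+021D: 2-byte form → C8 9D.
U+2EB4: 3-byte form → E2 BA B4.
U+10054: 4-byte form → F0 90 81 94.
Concatenated (19 bytes): F2 82 AE A6 36 E3 81 8A C9 BF C8 9D E2 BA B4 F0 90 81 94.

F2 82 AE A6 36 E3 81 8A C9 BF C8 9D E2 BA B4 F0 90 81 94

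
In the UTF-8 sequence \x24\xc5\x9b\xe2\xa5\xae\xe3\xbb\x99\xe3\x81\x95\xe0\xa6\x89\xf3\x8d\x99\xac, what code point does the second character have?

U+015B

Offset 0: leading byte 0x24 = 00100100 → 1-byte char #1 = 24.
Offset 1: leading byte 0xC5 = 11000101 → 2-byte char #2 = C5 9B.
Leading byte 0xC5 = 11000101 matches 110xxxxx → 2-byte sequence.
Byte 1: 0xC5 = 11000101, payload 00101 (5 bits).
Byte 2: 0x9B = 10011011 (10xxxxxx ✓), payload 011011.
Concatenate: 00101011011 = 0x15B (11 bits → U+015B).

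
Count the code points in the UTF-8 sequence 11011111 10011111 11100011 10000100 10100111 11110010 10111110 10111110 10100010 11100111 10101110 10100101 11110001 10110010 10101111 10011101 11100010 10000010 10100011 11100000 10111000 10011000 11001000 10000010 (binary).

Byte at offset 0: 0xDF = 11011111 → 2-byte char (#1). Advance 2.
Byte at offset 2: 0xE3 = 11100011 → 3-byte char (#2). Advance 3.
Byte at offset 5: 0xF2 = 11110010 → 4-byte char (#3). Advance 4.
Byte at offset 9: 0xE7 = 11100111 → 3-byte char (#4). Advance 3.
Byte at offset 12: 0xF1 = 11110001 → 4-byte char (#5). Advance 4.
Byte at offset 16: 0xE2 = 11100010 → 3-byte char (#6). Advance 3.
Byte at offset 19: 0xE0 = 11100000 → 3-byte char (#7). Advance 3.
Byte at offset 22: 0xC8 = 11001000 → 2-byte char (#8). Advance 2.
Reached end at offset 24 after 8 code points.

8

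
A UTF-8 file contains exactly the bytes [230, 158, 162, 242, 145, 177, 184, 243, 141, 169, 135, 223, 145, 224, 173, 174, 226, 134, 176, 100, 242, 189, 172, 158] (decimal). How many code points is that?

8

Byte at offset 0: 0xE6 = 11100110 → 3-byte char (#1). Advance 3.
Byte at offset 3: 0xF2 = 11110010 → 4-byte char (#2). Advance 4.
Byte at offset 7: 0xF3 = 11110011 → 4-byte char (#3). Advance 4.
Byte at offset 11: 0xDF = 11011111 → 2-byte char (#4). Advance 2.
Byte at offset 13: 0xE0 = 11100000 → 3-byte char (#5). Advance 3.
Byte at offset 16: 0xE2 = 11100010 → 3-byte char (#6). Advance 3.
Byte at offset 19: 0x64 = 01100100 → 1-byte char (#7). Advance 1.
Byte at offset 20: 0xF2 = 11110010 → 4-byte char (#8). Advance 4.
Reached end at offset 24 after 8 code points.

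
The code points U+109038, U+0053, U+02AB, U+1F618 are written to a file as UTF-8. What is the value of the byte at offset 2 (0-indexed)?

0x80

U+109038 → 4-byte form F4 89 80 B8 at offsets 0–3.
Offset 2 falls in char 1's range; it's byte 3 of F4 89 80 B8 = 0x80.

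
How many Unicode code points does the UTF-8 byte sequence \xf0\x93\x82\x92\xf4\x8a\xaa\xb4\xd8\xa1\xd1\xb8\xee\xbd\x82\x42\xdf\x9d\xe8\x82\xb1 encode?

Byte at offset 0: 0xF0 = 11110000 → 4-byte char (#1). Advance 4.
Byte at offset 4: 0xF4 = 11110100 → 4-byte char (#2). Advance 4.
Byte at offset 8: 0xD8 = 11011000 → 2-byte char (#3). Advance 2.
Byte at offset 10: 0xD1 = 11010001 → 2-byte char (#4). Advance 2.
Byte at offset 12: 0xEE = 11101110 → 3-byte char (#5). Advance 3.
Byte at offset 15: 0x42 = 01000010 → 1-byte char (#6). Advance 1.
Byte at offset 16: 0xDF = 11011111 → 2-byte char (#7). Advance 2.
Byte at offset 18: 0xE8 = 11101000 → 3-byte char (#8). Advance 3.
Reached end at offset 21 after 8 code points.

8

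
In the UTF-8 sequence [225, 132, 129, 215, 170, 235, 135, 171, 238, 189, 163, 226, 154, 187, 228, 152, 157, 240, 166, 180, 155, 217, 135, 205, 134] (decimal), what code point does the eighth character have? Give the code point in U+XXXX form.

Offset 0: leading byte 0xE1 = 11100001 → 3-byte char #1 = E1 84 81.
Offset 3: leading byte 0xD7 = 11010111 → 2-byte char #2 = D7 AA.
Offset 5: leading byte 0xEB = 11101011 → 3-byte char #3 = EB 87 AB.
Offset 8: leading byte 0xEE = 11101110 → 3-byte char #4 = EE BD A3.
Offset 11: leading byte 0xE2 = 11100010 → 3-byte char #5 = E2 9A BB.
Offset 14: leading byte 0xE4 = 11100100 → 3-byte char #6 = E4 98 9D.
Offset 17: leading byte 0xF0 = 11110000 → 4-byte char #7 = F0 A6 B4 9B.
Offset 21: leading byte 0xD9 = 11011001 → 2-byte char #8 = D9 87.
Leading byte 0xD9 = 11011001 matches 110xxxxx → 2-byte sequence.
Byte 1: 0xD9 = 11011001, payload 11001 (5 bits).
Byte 2: 0x87 = 10000111 (10xxxxxx ✓), payload 000111.
Concatenate: 11001000111 = 0x647 (11 bits → U+0647).

U+0647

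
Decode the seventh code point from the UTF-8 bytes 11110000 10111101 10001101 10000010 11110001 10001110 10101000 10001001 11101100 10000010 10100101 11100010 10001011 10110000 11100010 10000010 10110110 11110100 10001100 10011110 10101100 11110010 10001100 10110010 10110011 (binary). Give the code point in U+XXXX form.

Offset 0: leading byte 0xF0 = 11110000 → 4-byte char #1 = F0 BD 8D 82.
Offset 4: leading byte 0xF1 = 11110001 → 4-byte char #2 = F1 8E A8 89.
Offset 8: leading byte 0xEC = 11101100 → 3-byte char #3 = EC 82 A5.
Offset 11: leading byte 0xE2 = 11100010 → 3-byte char #4 = E2 8B B0.
Offset 14: leading byte 0xE2 = 11100010 → 3-byte char #5 = E2 82 B6.
Offset 17: leading byte 0xF4 = 11110100 → 4-byte char #6 = F4 8C 9E AC.
Offset 21: leading byte 0xF2 = 11110010 → 4-byte char #7 = F2 8C B2 B3.
Leading byte 0xF2 = 11110010 matches 11110xxx → 4-byte sequence.
Byte 1: 0xF2 = 11110010, payload 010 (3 bits).
Byte 2: 0x8C = 10001100 (10xxxxxx ✓), payload 001100.
Byte 3: 0xB2 = 10110010 (10xxxxxx ✓), payload 110010.
Byte 4: 0xB3 = 10110011 (10xxxxxx ✓), payload 110011.
Concatenate: 010001100110010110011 = 0x8CCB3 (21 bits → U+8CCB3).

U+8CCB3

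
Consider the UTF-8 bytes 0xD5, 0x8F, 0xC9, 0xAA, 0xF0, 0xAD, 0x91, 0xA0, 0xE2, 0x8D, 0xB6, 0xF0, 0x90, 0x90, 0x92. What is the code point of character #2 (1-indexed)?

U+026A

Offset 0: leading byte 0xD5 = 11010101 → 2-byte char #1 = D5 8F.
Offset 2: leading byte 0xC9 = 11001001 → 2-byte char #2 = C9 AA.
Leading byte 0xC9 = 11001001 matches 110xxxxx → 2-byte sequence.
Byte 1: 0xC9 = 11001001, payload 01001 (5 bits).
Byte 2: 0xAA = 10101010 (10xxxxxx ✓), payload 101010.
Concatenate: 01001101010 = 0x26A (11 bits → U+026A).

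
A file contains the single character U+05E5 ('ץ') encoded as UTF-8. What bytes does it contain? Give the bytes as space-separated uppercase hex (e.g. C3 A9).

D7 A5

U+05E5 = 0x5E5 = 1509 decimal. In range U+0080–U+07FF → 2-byte form: 110xxxxx 10xxxxxx.
Binary (11 bits): 10111100101.
Split 5+6: 10111 | 100101.
Byte 1: 11010111 = 0xD7.
Byte 2: 10100101 = 0xA5.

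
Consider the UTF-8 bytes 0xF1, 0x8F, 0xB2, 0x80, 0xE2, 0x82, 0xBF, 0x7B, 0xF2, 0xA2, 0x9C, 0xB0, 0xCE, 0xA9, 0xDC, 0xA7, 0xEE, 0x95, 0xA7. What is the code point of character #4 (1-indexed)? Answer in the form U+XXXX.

Offset 0: leading byte 0xF1 = 11110001 → 4-byte char #1 = F1 8F B2 80.
Offset 4: leading byte 0xE2 = 11100010 → 3-byte char #2 = E2 82 BF.
Offset 7: leading byte 0x7B = 01111011 → 1-byte char #3 = 7B.
Offset 8: leading byte 0xF2 = 11110010 → 4-byte char #4 = F2 A2 9C B0.
Leading byte 0xF2 = 11110010 matches 11110xxx → 4-byte sequence.
Byte 1: 0xF2 = 11110010, payload 010 (3 bits).
Byte 2: 0xA2 = 10100010 (10xxxxxx ✓), payload 100010.
Byte 3: 0x9C = 10011100 (10xxxxxx ✓), payload 011100.
Byte 4: 0xB0 = 10110000 (10xxxxxx ✓), payload 110000.
Concatenate: 010100010011100110000 = 0xA2730 (21 bits → U+A2730).

U+A2730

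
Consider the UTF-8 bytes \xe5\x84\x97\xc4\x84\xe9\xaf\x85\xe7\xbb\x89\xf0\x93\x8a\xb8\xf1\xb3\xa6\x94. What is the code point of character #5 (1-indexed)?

Offset 0: leading byte 0xE5 = 11100101 → 3-byte char #1 = E5 84 97.
Offset 3: leading byte 0xC4 = 11000100 → 2-byte char #2 = C4 84.
Offset 5: leading byte 0xE9 = 11101001 → 3-byte char #3 = E9 AF 85.
Offset 8: leading byte 0xE7 = 11100111 → 3-byte char #4 = E7 BB 89.
Offset 11: leading byte 0xF0 = 11110000 → 4-byte char #5 = F0 93 8A B8.
Leading byte 0xF0 = 11110000 matches 11110xxx → 4-byte sequence.
Byte 1: 0xF0 = 11110000, payload 000 (3 bits).
Byte 2: 0x93 = 10010011 (10xxxxxx ✓), payload 010011.
Byte 3: 0x8A = 10001010 (10xxxxxx ✓), payload 001010.
Byte 4: 0xB8 = 10111000 (10xxxxxx ✓), payload 111000.
Concatenate: 000010011001010111000 = 0x132B8 (21 bits → U+132B8).

U+132B8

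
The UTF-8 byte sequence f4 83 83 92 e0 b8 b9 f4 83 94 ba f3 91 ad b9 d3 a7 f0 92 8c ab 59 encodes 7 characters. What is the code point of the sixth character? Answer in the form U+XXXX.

Offset 0: leading byte 0xF4 = 11110100 → 4-byte char #1 = F4 83 83 92.
Offset 4: leading byte 0xE0 = 11100000 → 3-byte char #2 = E0 B8 B9.
Offset 7: leading byte 0xF4 = 11110100 → 4-byte char #3 = F4 83 94 BA.
Offset 11: leading byte 0xF3 = 11110011 → 4-byte char #4 = F3 91 AD B9.
Offset 15: leading byte 0xD3 = 11010011 → 2-byte char #5 = D3 A7.
Offset 17: leading byte 0xF0 = 11110000 → 4-byte char #6 = F0 92 8C AB.
Leading byte 0xF0 = 11110000 matches 11110xxx → 4-byte sequence.
Byte 1: 0xF0 = 11110000, payload 000 (3 bits).
Byte 2: 0x92 = 10010010 (10xxxxxx ✓), payload 010010.
Byte 3: 0x8C = 10001100 (10xxxxxx ✓), payload 001100.
Byte 4: 0xAB = 10101011 (10xxxxxx ✓), payload 101011.
Concatenate: 000010010001100101011 = 0x1232B (21 bits → U+1232B).

U+1232B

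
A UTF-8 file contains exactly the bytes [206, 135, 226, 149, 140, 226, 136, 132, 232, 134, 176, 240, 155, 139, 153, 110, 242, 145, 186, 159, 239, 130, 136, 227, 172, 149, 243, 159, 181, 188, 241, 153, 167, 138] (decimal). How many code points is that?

11

Byte at offset 0: 0xCE = 11001110 → 2-byte char (#1). Advance 2.
Byte at offset 2: 0xE2 = 11100010 → 3-byte char (#2). Advance 3.
Byte at offset 5: 0xE2 = 11100010 → 3-byte char (#3). Advance 3.
Byte at offset 8: 0xE8 = 11101000 → 3-byte char (#4). Advance 3.
Byte at offset 11: 0xF0 = 11110000 → 4-byte char (#5). Advance 4.
Byte at offset 15: 0x6E = 01101110 → 1-byte char (#6). Advance 1.
Byte at offset 16: 0xF2 = 11110010 → 4-byte char (#7). Advance 4.
Byte at offset 20: 0xEF = 11101111 → 3-byte char (#8). Advance 3.
Byte at offset 23: 0xE3 = 11100011 → 3-byte char (#9). Advance 3.
Byte at offset 26: 0xF3 = 11110011 → 4-byte char (#10). Advance 4.
Byte at offset 30: 0xF1 = 11110001 → 4-byte char (#11). Advance 4.
Reached end at offset 34 after 11 code points.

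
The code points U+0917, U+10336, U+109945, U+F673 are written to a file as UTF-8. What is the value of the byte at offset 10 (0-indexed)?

U+0917 → 3-byte form E0 A4 97 at offsets 0–2.
U+10336 → 4-byte form F0 90 8C B6 at offsets 3–6.
U+109945 → 4-byte form F4 89 A5 85 at offsets 7–10.
Offset 10 falls in char 3's range; it's byte 4 of F4 89 A5 85 = 0x85.

0x85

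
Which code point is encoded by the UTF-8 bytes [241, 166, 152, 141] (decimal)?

Leading byte 0xF1 = 11110001 matches 11110xxx → 4-byte sequence.
Byte 1: 0xF1 = 11110001, payload 001 (3 bits).
Byte 2: 0xA6 = 10100110 (10xxxxxx ✓), payload 100110.
Byte 3: 0x98 = 10011000 (10xxxxxx ✓), payload 011000.
Byte 4: 0x8D = 10001101 (10xxxxxx ✓), payload 001101.
Concatenate: 001100110011000001101 = 0x6660D (21 bits → U+6660D).

U+6660D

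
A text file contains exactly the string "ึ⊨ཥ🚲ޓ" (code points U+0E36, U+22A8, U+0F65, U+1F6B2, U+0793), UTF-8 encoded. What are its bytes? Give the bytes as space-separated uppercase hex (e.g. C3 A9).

E0 B8 B6 E2 8A A8 E0 BD A5 F0 9F 9A B2 DE 93

U+0E36: 3-byte form → E0 B8 B6.
U+22A8: 3-byte form → E2 8A A8.
U+0F65: 3-byte form → E0 BD A5.
U+1F6B2: 4-byte form → F0 9F 9A B2.
U+0793: 2-byte form → DE 93.
Concatenated (15 bytes): E0 B8 B6 E2 8A A8 E0 BD A5 F0 9F 9A B2 DE 93.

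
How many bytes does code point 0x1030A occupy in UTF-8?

4

U+1030A = 0x1030A. UTF-8 uses 1 byte below 0x80, 2 below 0x800, 3 below 0x10000, 4 up to 0x10FFFF. 0x1030A is in U+10000–U+10FFFF → 4 bytes.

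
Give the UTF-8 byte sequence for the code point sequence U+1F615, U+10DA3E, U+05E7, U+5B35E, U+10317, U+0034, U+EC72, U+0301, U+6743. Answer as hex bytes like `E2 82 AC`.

F0 9F 98 95 F4 8D A8 BE D7 A7 F1 9B 8D 9E F0 90 8C 97 34 EE B1 B2 CC 81 E6 9D 83

U+1F615: 4-byte form → F0 9F 98 95.
U+10DA3E: 4-byte form → F4 8D A8 BE.
U+05E7: 2-byte form → D7 A7.
U+5B35E: 4-byte form → F1 9B 8D 9E.
U+10317: 4-byte form → F0 90 8C 97.
U+0034: 1-byte form → 34.
U+EC72: 3-byte form → EE B1 B2.
U+0301: 2-byte form → CC 81.
U+6743: 3-byte form → E6 9D 83.
Concatenated (27 bytes): F0 9F 98 95 F4 8D A8 BE D7 A7 F1 9B 8D 9E F0 90 8C 97 34 EE B1 B2 CC 81 E6 9D 83.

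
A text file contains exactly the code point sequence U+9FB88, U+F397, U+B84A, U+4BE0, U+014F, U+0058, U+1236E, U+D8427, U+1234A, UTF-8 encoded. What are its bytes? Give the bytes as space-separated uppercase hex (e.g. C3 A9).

U+9FB88: 4-byte form → F2 9F AE 88.
U+F397: 3-byte form → EF 8E 97.
U+B84A: 3-byte form → EB A1 8A.
U+4BE0: 3-byte form → E4 AF A0.
U+014F: 2-byte form → C5 8F.
U+0058: 1-byte form → 58.
U+1236E: 4-byte form → F0 92 8D AE.
U+D8427: 4-byte form → F3 98 90 A7.
U+1234A: 4-byte form → F0 92 8D 8A.
Concatenated (28 bytes): F2 9F AE 88 EF 8E 97 EB A1 8A E4 AF A0 C5 8F 58 F0 92 8D AE F3 98 90 A7 F0 92 8D 8A.

F2 9F AE 88 EF 8E 97 EB A1 8A E4 AF A0 C5 8F 58 F0 92 8D AE F3 98 90 A7 F0 92 8D 8A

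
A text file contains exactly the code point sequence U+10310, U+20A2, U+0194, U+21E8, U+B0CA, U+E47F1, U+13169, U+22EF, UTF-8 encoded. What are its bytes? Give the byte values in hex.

F0 90 8C 90 E2 82 A2 C6 94 E2 87 A8 EB 83 8A F3 A4 9F B1 F0 93 85 A9 E2 8B AF

U+10310: 4-byte form → F0 90 8C 90.
U+20A2: 3-byte form → E2 82 A2.
U+0194: 2-byte form → C6 94.
U+21E8: 3-byte form → E2 87 A8.
U+B0CA: 3-byte form → EB 83 8A.
U+E47F1: 4-byte form → F3 A4 9F B1.
U+13169: 4-byte form → F0 93 85 A9.
U+22EF: 3-byte form → E2 8B AF.
Concatenated (26 bytes): F0 90 8C 90 E2 82 A2 C6 94 E2 87 A8 EB 83 8A F3 A4 9F B1 F0 93 85 A9 E2 8B AF.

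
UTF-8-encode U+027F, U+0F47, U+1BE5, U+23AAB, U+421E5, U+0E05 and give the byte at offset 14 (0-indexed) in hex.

U+027F → 2-byte form C9 BF at offsets 0–1.
U+0F47 → 3-byte form E0 BD 87 at offsets 2–4.
U+1BE5 → 3-byte form E1 AF A5 at offsets 5–7.
U+23AAB → 4-byte form F0 A3 AA AB at offsets 8–11.
U+421E5 → 4-byte form F1 82 87 A5 at offsets 12–15.
Offset 14 falls in char 5's range; it's byte 3 of F1 82 87 A5 = 0x87.

0x87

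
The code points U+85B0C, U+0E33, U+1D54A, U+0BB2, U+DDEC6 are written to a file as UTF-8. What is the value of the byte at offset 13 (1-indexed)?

0xAE

1-indexed offset 13 is 0-indexed offset 12.
U+85B0C → 4-byte form F2 85 AC 8C at offsets 0–3.
U+0E33 → 3-byte form E0 B8 B3 at offsets 4–6.
U+1D54A → 4-byte form F0 9D 95 8A at offsets 7–10.
U+0BB2 → 3-byte form E0 AE B2 at offsets 11–13.
Offset 12 falls in char 4's range; it's byte 2 of E0 AE B2 = 0xAE.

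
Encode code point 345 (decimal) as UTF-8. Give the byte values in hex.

U+0159 = 0x159 = 345 decimal. In range U+0080–U+07FF → 2-byte form: 110xxxxx 10xxxxxx.
Binary (11 bits): 00101011001.
Split 5+6: 00101 | 011001.
Byte 1: 11000101 = 0xC5.
Byte 2: 10011001 = 0x99.

C5 99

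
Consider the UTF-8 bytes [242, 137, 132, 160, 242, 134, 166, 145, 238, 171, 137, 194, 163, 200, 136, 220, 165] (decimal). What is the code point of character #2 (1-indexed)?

U+86991

Offset 0: leading byte 0xF2 = 11110010 → 4-byte char #1 = F2 89 84 A0.
Offset 4: leading byte 0xF2 = 11110010 → 4-byte char #2 = F2 86 A6 91.
Leading byte 0xF2 = 11110010 matches 11110xxx → 4-byte sequence.
Byte 1: 0xF2 = 11110010, payload 010 (3 bits).
Byte 2: 0x86 = 10000110 (10xxxxxx ✓), payload 000110.
Byte 3: 0xA6 = 10100110 (10xxxxxx ✓), payload 100110.
Byte 4: 0x91 = 10010001 (10xxxxxx ✓), payload 010001.
Concatenate: 010000110100110010001 = 0x86991 (21 bits → U+86991).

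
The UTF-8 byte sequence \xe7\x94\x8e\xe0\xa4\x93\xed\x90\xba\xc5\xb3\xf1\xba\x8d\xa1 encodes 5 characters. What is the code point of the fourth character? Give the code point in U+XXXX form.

U+0173

Offset 0: leading byte 0xE7 = 11100111 → 3-byte char #1 = E7 94 8E.
Offset 3: leading byte 0xE0 = 11100000 → 3-byte char #2 = E0 A4 93.
Offset 6: leading byte 0xED = 11101101 → 3-byte char #3 = ED 90 BA.
Offset 9: leading byte 0xC5 = 11000101 → 2-byte char #4 = C5 B3.
Leading byte 0xC5 = 11000101 matches 110xxxxx → 2-byte sequence.
Byte 1: 0xC5 = 11000101, payload 00101 (5 bits).
Byte 2: 0xB3 = 10110011 (10xxxxxx ✓), payload 110011.
Concatenate: 00101110011 = 0x173 (11 bits → U+0173).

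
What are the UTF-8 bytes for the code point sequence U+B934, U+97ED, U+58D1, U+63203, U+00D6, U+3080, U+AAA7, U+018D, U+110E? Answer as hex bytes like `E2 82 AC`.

EB A4 B4 E9 9F AD E5 A3 91 F1 A3 88 83 C3 96 E3 82 80 EA AA A7 C6 8D E1 84 8E

U+B934: 3-byte form → EB A4 B4.
U+97ED: 3-byte form → E9 9F AD.
U+58D1: 3-byte form → E5 A3 91.
U+63203: 4-byte form → F1 A3 88 83.
U+00D6: 2-byte form → C3 96.
U+3080: 3-byte form → E3 82 80.
U+AAA7: 3-byte form → EA AA A7.
U+018D: 2-byte form → C6 8D.
U+110E: 3-byte form → E1 84 8E.
Concatenated (26 bytes): EB A4 B4 E9 9F AD E5 A3 91 F1 A3 88 83 C3 96 E3 82 80 EA AA A7 C6 8D E1 84 8E.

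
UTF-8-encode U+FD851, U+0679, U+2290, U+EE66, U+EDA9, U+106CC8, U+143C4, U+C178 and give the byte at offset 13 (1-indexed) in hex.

1-indexed offset 13 is 0-indexed offset 12.
U+FD851 → 4-byte form F3 BD A1 91 at offsets 0–3.
U+0679 → 2-byte form D9 B9 at offsets 4–5.
U+2290 → 3-byte form E2 8A 90 at offsets 6–8.
U+EE66 → 3-byte form EE B9 A6 at offsets 9–11.
U+EDA9 → 3-byte form EE B6 A9 at offsets 12–14.
Offset 12 falls in char 5's range; it's byte 1 of EE B6 A9 = 0xEE.

0xEE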